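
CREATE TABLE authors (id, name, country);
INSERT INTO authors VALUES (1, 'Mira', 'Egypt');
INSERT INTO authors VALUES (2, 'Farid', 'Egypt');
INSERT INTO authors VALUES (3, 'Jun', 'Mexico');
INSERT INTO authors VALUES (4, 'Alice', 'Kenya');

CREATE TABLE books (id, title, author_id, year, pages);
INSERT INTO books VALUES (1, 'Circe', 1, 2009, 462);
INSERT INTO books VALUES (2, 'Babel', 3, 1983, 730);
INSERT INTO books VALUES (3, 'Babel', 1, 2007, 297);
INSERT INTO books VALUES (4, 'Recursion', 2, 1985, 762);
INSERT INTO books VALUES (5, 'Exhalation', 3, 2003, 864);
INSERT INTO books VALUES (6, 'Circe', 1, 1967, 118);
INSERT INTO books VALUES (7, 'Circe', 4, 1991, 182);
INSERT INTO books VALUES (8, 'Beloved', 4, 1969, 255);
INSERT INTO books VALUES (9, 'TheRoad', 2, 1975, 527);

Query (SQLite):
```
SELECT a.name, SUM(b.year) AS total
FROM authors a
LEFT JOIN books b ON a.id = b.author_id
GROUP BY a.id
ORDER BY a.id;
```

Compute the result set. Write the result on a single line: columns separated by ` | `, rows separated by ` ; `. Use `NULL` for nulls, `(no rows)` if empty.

Mira | 5983 ; Farid | 3960 ; Jun | 3986 ; Alice | 3960

LEFT JOIN keeps every authors row; unmatched ones get NULL for books columns.
Group by authors.id and compute SUM(b.year). SUM over an all-NULL group is NULL.
  1: ids {1, 3, 6} → SUM(b.year)=5983
  2: ids {4, 9} → SUM(b.year)=3960
  3: ids {2, 5} → SUM(b.year)=3986
  4: ids {7, 8} → SUM(b.year)=3960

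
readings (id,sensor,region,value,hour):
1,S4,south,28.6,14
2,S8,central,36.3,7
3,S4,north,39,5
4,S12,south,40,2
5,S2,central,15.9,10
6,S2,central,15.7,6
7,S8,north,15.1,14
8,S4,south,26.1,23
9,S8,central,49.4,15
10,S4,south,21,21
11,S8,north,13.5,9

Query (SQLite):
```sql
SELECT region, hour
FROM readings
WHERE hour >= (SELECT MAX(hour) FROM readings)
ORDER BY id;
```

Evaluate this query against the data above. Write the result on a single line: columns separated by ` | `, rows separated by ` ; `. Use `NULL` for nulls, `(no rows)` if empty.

Scalar subquery: MAX(hour) over all readings rows = 23.
Keep rows where hour >= that value.

south | 23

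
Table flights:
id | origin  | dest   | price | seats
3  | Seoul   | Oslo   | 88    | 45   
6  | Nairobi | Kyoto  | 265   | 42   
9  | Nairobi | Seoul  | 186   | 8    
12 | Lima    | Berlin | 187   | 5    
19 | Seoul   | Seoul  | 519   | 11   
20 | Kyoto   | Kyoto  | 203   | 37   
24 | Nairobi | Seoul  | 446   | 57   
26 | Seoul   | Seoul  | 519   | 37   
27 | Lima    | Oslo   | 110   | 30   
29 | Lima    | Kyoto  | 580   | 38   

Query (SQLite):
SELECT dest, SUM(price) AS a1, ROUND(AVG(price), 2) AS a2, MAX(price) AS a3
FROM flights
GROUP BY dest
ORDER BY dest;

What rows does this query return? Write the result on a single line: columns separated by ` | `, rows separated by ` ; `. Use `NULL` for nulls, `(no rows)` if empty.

Berlin | 187 | 187 | 187 ; Kyoto | 1048 | 349.33 | 580 ; Oslo | 198 | 99 | 110 ; Seoul | 1670 | 417.5 | 519

Group flights by dest.
Per group compute: SUM(price), ROUND(AVG(price), 2), MAX(price).
  Berlin: ids {12} → SUM(price)=187, ROUND(AVG(price), 2)=187, MAX(price)=187
  Kyoto: ids {6, 20, 29} → SUM(price)=1048, ROUND(AVG(price), 2)=349.33, MAX(price)=580
  Oslo: ids {3, 27} → SUM(price)=198, ROUND(AVG(price), 2)=99, MAX(price)=110
  Seoul: ids {9, 19, 24, 26} → SUM(price)=1670, ROUND(AVG(price), 2)=417.5, MAX(price)=519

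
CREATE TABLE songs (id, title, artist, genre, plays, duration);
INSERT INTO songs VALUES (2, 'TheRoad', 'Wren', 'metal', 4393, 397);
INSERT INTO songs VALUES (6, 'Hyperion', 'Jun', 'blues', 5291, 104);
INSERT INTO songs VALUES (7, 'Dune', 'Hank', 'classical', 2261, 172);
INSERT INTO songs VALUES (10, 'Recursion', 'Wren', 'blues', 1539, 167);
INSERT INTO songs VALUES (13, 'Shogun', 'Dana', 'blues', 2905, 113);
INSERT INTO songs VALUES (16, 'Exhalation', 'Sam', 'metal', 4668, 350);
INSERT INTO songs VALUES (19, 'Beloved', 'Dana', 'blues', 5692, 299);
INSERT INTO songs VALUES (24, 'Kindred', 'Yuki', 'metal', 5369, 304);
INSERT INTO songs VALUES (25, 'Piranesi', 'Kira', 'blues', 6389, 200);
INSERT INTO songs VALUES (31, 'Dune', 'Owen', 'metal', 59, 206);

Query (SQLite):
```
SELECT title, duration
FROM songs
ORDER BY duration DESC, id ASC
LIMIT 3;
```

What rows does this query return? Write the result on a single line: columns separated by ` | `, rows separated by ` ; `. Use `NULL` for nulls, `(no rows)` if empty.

TheRoad | 397 ; Exhalation | 350 ; Kindred | 304

Sort by duration desc, tiebreak id asc: (397, id=2), (350, id=16), (304, id=24), (299, id=19), (206, id=31), (200, id=25) …. Take first 3.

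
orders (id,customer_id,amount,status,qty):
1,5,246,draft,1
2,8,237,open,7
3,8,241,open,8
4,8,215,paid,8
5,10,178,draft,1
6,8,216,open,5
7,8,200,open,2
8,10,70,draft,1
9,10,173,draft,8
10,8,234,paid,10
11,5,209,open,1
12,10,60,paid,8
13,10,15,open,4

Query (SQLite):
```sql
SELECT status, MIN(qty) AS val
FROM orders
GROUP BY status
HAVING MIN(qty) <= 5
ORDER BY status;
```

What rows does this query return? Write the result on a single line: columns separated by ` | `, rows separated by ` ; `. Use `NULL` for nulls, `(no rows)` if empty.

draft | 1 ; open | 1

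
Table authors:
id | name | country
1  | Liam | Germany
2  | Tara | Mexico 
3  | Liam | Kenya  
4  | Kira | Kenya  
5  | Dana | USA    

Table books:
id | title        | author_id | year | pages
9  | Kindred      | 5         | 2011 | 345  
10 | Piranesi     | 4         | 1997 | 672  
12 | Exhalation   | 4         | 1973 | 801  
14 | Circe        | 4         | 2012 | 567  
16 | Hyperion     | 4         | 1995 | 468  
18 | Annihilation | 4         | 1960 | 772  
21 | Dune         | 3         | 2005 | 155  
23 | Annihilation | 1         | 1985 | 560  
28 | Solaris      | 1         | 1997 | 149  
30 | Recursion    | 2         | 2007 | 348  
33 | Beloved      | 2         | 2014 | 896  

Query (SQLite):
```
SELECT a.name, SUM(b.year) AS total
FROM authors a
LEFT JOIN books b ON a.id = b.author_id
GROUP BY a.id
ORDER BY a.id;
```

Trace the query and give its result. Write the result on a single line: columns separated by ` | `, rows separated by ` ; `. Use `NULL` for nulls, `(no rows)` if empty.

LEFT JOIN keeps every authors row; unmatched ones get NULL for books columns.
Group by authors.id and compute SUM(b.year). SUM over an all-NULL group is NULL.
  1: ids {23, 28} → SUM(b.year)=3982
  2: ids {30, 33} → SUM(b.year)=4021
  3: ids {21} → SUM(b.year)=2005
  4: ids {10, 12, 14, 16, 18} → SUM(b.year)=9937
  5: ids {9} → SUM(b.year)=2011

Liam | 3982 ; Tara | 4021 ; Liam | 2005 ; Kira | 9937 ; Dana | 2011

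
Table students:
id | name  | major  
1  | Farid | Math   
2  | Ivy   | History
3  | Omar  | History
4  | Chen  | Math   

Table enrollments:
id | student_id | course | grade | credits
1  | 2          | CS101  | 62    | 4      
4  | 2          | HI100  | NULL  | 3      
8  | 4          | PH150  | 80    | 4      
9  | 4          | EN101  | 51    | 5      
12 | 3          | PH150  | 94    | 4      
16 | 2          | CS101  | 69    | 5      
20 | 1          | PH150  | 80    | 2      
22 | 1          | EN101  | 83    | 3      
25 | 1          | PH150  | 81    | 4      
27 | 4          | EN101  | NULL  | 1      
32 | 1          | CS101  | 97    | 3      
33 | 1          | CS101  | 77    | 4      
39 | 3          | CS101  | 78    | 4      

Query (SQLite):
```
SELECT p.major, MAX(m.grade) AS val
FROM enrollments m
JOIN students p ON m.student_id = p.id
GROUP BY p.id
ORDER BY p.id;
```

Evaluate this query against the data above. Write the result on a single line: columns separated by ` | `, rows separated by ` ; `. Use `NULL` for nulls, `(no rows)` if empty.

Math | 97 ; History | 69 ; History | 94 ; Math | 80

Join each enrollments row to its students via student_id.
Group joined rows by students.id; compute MAX(m.grade) per group.
  1: ids {20, 22, 25, 32, 33} → MAX(m.grade)=97
  2: ids {1, 4, 16} → MAX(m.grade)=69
  3: ids {12, 39} → MAX(m.grade)=94
  4: ids {8, 9, 27} → MAX(m.grade)=80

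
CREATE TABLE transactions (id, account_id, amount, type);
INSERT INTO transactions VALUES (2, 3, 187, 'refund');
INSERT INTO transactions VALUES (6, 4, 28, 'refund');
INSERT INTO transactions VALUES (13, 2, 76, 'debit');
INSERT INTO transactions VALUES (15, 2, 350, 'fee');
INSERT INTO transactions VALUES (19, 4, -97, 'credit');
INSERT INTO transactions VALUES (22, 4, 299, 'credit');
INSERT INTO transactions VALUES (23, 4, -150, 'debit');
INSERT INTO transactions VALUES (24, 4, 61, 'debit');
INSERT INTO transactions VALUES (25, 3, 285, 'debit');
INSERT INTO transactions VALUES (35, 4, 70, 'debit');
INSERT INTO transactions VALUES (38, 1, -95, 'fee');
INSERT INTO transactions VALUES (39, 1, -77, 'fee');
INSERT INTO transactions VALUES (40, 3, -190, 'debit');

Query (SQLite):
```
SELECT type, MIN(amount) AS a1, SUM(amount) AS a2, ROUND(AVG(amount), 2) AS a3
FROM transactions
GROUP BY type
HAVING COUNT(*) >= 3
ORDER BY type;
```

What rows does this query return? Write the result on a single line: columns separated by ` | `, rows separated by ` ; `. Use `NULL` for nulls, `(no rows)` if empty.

debit | -190 | 152 | 25.33 ; fee | -95 | 178 | 59.33

Group transactions by type.
Per group compute: MIN(amount), SUM(amount), ROUND(AVG(amount), 2).
HAVING: drop groups with fewer than 3 rows.
  credit: ids {19, 22} → MIN(amount)=-97, SUM(amount)=202, ROUND(AVG(amount), 2)=101
  debit: ids {13, 23, 24, 25, 35, 40} → MIN(amount)=-190, SUM(amount)=152, ROUND(AVG(amount), 2)=25.33
  fee: ids {15, 38, 39} → MIN(amount)=-95, SUM(amount)=178, ROUND(AVG(amount), 2)=59.33
  refund: ids {2, 6} → MIN(amount)=28, SUM(amount)=215, ROUND(AVG(amount), 2)=107.5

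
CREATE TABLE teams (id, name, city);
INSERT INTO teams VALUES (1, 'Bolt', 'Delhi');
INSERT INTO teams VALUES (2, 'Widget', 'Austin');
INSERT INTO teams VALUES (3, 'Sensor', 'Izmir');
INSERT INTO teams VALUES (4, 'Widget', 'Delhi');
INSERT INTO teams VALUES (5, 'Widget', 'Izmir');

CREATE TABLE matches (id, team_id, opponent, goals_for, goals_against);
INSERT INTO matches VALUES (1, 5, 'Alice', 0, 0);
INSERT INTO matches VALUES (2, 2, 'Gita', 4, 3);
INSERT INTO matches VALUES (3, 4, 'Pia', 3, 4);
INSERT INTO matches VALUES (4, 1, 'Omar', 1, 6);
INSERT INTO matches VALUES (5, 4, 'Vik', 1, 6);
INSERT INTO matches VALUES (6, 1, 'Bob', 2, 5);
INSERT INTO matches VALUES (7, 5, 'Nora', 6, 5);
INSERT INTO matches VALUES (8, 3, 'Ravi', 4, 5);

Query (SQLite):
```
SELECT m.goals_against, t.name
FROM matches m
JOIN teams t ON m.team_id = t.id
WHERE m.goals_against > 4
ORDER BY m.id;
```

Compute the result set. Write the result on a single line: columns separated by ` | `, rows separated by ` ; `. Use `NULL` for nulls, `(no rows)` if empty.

Each matches row matches the teams row where team_id = teams.id.
Then keep rows with m.goals_against > 4.

6 | Bolt ; 6 | Widget ; 5 | Bolt ; 5 | Widget ; 5 | Sensor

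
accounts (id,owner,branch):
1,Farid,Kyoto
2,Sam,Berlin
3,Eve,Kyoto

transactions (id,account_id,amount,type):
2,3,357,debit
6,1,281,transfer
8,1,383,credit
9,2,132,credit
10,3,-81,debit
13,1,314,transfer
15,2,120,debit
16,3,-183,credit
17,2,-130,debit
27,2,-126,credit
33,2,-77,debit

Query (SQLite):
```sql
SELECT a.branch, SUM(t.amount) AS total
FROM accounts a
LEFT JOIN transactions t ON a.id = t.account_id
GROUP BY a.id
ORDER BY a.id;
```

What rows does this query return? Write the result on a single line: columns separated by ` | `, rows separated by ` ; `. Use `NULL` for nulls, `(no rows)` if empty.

Kyoto | 978 ; Berlin | -81 ; Kyoto | 93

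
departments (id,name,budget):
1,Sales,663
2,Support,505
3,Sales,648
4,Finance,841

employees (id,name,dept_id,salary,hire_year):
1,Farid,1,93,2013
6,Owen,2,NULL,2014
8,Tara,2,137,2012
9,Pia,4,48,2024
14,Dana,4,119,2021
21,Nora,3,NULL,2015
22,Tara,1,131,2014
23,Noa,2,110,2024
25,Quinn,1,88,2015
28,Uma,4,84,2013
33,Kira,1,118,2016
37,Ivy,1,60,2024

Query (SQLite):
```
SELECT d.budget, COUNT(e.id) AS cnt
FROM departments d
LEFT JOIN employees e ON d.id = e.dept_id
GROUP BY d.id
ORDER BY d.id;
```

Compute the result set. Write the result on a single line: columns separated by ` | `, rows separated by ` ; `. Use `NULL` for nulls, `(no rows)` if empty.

LEFT JOIN keeps every departments row; unmatched ones get NULL for employees columns.
Group by departments.id and compute COUNT(e.id). COUNT(col) of an all-NULL group is 0.
  1: ids {1, 22, 25, 33, 37} → COUNT(e.id)=5
  2: ids {6, 8, 23} → COUNT(e.id)=3
  3: ids {21} → COUNT(e.id)=1
  4: ids {9, 14, 28} → COUNT(e.id)=3

663 | 5 ; 505 | 3 ; 648 | 1 ; 841 | 3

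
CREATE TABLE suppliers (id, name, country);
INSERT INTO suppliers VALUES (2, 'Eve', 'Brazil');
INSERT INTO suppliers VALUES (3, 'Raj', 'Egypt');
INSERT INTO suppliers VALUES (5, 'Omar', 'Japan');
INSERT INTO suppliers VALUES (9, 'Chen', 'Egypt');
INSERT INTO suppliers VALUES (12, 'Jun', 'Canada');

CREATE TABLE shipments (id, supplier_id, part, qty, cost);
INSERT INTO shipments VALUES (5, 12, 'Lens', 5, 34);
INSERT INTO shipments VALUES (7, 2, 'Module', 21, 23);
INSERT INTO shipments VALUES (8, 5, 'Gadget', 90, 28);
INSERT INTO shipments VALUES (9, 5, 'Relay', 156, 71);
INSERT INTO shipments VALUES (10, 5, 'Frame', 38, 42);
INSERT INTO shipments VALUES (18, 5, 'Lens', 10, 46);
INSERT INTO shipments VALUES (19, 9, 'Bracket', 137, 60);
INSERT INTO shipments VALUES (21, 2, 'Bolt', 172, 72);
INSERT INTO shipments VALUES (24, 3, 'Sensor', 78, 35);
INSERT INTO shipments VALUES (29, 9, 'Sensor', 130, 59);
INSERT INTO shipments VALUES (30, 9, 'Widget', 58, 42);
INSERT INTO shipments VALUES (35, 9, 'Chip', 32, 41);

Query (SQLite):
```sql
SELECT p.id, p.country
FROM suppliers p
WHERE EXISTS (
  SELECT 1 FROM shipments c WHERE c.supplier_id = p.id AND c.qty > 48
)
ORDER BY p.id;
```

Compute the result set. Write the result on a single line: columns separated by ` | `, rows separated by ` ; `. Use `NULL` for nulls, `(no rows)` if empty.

2 | Brazil ; 3 | Egypt ; 5 | Japan ; 9 | Egypt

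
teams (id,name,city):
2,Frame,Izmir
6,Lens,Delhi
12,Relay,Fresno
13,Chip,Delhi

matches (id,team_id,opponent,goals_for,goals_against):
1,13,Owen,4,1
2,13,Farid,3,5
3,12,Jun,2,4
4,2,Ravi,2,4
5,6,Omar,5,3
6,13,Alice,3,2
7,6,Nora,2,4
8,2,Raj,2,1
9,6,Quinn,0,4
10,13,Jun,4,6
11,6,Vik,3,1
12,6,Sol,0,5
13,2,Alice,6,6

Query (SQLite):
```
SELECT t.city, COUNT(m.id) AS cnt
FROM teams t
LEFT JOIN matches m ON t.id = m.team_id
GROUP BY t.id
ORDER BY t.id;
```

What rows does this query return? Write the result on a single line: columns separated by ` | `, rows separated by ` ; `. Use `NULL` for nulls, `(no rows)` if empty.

LEFT JOIN keeps every teams row; unmatched ones get NULL for matches columns.
Group by teams.id and compute COUNT(m.id). COUNT(col) of an all-NULL group is 0.
  2: ids {4, 8, 13} → COUNT(m.id)=3
  6: ids {5, 7, 9, 11, 12} → COUNT(m.id)=5
  12: ids {3} → COUNT(m.id)=1
  13: ids {1, 2, 6, 10} → COUNT(m.id)=4

Izmir | 3 ; Delhi | 5 ; Fresno | 1 ; Delhi | 4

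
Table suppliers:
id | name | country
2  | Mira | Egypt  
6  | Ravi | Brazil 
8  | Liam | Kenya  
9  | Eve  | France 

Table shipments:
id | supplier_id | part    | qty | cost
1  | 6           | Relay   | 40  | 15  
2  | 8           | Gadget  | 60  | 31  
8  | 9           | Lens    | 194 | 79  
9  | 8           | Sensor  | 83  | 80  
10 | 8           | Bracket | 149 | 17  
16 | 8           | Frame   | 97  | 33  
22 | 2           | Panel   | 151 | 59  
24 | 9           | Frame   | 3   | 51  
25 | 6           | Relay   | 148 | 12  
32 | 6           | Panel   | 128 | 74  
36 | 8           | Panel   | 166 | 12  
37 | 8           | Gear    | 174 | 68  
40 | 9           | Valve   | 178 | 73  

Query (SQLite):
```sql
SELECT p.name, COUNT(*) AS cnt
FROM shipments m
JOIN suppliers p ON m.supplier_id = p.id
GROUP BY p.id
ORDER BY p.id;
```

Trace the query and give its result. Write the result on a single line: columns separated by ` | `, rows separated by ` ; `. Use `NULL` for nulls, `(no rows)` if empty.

Join each shipments row to its suppliers via supplier_id.
Group joined rows by suppliers.id; compute COUNT(*) per group.
  2: ids {22} → COUNT(*)=1
  6: ids {1, 25, 32} → COUNT(*)=3
  8: ids {2, 9, 10, 16, 36, 37} → COUNT(*)=6
  9: ids {8, 24, 40} → COUNT(*)=3

Mira | 1 ; Ravi | 3 ; Liam | 6 ; Eve | 3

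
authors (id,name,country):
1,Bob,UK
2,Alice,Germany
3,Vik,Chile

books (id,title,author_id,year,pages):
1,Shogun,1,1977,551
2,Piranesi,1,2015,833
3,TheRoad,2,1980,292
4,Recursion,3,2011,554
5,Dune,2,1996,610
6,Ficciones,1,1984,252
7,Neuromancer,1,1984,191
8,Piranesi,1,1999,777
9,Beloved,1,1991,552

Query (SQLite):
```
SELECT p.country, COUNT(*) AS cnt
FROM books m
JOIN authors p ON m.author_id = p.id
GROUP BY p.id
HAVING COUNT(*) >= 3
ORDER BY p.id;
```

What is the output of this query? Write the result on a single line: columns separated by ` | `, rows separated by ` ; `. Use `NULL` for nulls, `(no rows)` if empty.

Join each books row to its authors via author_id.
Group joined rows by authors.id; compute COUNT(*) per group.
HAVING: keep groups with count ≥ 3.
  1: ids {1, 2, 6, 7, 8, 9} → COUNT(*)=6
  2: ids {3, 5} → COUNT(*)=2
  3: ids {4} → COUNT(*)=1

UK | 6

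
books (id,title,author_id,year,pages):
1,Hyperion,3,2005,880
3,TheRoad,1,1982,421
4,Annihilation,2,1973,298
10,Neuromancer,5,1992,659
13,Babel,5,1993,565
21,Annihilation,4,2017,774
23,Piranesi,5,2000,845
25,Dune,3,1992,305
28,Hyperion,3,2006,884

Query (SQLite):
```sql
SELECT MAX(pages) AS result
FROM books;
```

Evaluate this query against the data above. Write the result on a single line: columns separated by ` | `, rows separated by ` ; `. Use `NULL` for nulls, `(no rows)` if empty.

884

All pages values: [880, 421, 298, 659, 565, 774, 845, 305, 884].
MAX of non-NULL values = 884.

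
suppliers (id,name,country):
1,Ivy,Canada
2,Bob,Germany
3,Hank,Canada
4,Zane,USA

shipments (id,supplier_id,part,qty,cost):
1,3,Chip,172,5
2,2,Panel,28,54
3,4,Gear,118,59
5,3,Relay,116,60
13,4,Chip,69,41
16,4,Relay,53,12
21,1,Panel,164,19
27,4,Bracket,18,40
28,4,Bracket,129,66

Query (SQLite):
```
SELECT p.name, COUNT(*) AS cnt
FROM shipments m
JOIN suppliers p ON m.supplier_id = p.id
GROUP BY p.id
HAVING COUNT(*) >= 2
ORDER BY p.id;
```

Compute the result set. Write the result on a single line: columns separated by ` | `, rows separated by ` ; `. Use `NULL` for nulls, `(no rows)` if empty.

Hank | 2 ; Zane | 5

Join each shipments row to its suppliers via supplier_id.
Group joined rows by suppliers.id; compute COUNT(*) per group.
HAVING: keep groups with count ≥ 2.
  1: ids {21} → COUNT(*)=1
  2: ids {2} → COUNT(*)=1
  3: ids {1, 5} → COUNT(*)=2
  4: ids {3, 13, 16, 27, 28} → COUNT(*)=5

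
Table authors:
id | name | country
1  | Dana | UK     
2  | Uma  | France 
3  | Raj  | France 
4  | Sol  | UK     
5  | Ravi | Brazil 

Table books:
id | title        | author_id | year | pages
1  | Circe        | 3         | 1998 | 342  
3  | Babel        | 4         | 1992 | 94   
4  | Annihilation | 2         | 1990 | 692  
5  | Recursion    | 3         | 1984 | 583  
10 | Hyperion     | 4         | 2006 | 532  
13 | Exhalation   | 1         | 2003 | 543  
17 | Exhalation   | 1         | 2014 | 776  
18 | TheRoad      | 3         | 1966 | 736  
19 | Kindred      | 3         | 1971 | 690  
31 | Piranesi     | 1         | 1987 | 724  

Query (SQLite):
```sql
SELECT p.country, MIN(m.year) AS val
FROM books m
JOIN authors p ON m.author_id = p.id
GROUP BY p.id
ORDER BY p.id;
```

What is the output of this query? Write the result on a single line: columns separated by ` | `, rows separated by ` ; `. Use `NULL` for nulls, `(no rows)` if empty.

UK | 1987 ; France | 1990 ; France | 1966 ; UK | 1992

Join each books row to its authors via author_id.
Group joined rows by authors.id; compute MIN(m.year) per group.
  1: ids {13, 17, 31} → MIN(m.year)=1987
  2: ids {4} → MIN(m.year)=1990
  3: ids {1, 5, 18, 19} → MIN(m.year)=1966
  4: ids {3, 10} → MIN(m.year)=1992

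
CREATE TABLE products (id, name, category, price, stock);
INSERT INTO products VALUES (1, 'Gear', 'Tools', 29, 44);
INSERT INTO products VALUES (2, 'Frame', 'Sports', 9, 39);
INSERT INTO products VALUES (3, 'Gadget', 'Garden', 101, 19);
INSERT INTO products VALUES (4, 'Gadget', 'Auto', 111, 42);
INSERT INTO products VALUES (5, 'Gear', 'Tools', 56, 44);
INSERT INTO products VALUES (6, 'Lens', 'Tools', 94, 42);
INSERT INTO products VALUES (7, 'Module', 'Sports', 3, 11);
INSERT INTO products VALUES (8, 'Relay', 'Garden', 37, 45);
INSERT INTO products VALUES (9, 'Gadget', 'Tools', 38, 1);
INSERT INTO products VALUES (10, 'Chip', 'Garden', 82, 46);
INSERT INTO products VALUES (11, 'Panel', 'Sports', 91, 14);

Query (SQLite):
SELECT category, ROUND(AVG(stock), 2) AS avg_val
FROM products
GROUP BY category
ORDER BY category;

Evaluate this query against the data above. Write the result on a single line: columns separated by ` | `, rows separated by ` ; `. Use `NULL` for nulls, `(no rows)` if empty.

Partition products by category; compute ROUND(AVG(stock), 2) within each group.
  Auto: ids {4} → ROUND(AVG(stock), 2)=42
  Garden: ids {3, 8, 10} → ROUND(AVG(stock), 2)=36.67
  Sports: ids {2, 7, 11} → ROUND(AVG(stock), 2)=21.33
  Tools: ids {1, 5, 6, 9} → ROUND(AVG(stock), 2)=32.75

Auto | 42 ; Garden | 36.67 ; Sports | 21.33 ; Tools | 32.75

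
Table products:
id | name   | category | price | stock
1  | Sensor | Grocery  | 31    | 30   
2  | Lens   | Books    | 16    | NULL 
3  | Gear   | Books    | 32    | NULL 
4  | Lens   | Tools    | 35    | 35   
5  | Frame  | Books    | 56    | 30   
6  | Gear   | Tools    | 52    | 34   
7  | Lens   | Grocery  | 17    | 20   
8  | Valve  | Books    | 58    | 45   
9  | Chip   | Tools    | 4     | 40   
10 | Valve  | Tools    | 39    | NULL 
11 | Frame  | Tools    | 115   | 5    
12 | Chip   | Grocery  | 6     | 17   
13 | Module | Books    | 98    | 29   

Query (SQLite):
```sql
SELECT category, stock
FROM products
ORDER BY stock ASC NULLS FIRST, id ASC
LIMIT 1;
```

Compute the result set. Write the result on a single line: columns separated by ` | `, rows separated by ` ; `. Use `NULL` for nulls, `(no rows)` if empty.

Books | NULL

Sort by stock asc, tiebreak id asc: (NULL, id=2), (NULL, id=3), (NULL, id=10), (5, id=11) …. Take first 1.
NULLS FIRST: NULL stock rows go before all non-NULL rows (among themselves ordered by id asc).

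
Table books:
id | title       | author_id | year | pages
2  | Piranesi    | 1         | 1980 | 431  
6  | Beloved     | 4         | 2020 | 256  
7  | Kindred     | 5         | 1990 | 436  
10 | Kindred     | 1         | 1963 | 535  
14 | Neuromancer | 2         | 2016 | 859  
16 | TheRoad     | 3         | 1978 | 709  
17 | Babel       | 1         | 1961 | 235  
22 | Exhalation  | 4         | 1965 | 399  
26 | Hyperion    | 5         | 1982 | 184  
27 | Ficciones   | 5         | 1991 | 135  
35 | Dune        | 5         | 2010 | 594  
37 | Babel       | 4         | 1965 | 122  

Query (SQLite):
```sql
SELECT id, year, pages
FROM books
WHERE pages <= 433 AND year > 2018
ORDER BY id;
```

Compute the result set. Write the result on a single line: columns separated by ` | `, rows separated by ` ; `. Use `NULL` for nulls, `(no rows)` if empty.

6 | 2020 | 256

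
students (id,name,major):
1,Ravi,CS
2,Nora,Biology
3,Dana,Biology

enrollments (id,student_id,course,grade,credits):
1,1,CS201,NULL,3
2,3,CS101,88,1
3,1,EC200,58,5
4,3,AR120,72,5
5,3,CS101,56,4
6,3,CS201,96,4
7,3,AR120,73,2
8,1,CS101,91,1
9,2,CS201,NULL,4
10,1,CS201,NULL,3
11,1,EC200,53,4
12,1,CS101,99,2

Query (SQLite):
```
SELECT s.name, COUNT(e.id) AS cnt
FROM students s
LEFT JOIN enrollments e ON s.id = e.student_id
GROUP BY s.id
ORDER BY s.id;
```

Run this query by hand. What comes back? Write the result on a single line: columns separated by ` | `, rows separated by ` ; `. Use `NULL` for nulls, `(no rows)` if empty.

Ravi | 6 ; Nora | 1 ; Dana | 5

LEFT JOIN keeps every students row; unmatched ones get NULL for enrollments columns.
Group by students.id and compute COUNT(e.id). COUNT(col) of an all-NULL group is 0.
  1: ids {1, 3, 8, 10, 11, 12} → COUNT(e.id)=6
  2: ids {9} → COUNT(e.id)=1
  3: ids {2, 4, 5, 6, 7} → COUNT(e.id)=5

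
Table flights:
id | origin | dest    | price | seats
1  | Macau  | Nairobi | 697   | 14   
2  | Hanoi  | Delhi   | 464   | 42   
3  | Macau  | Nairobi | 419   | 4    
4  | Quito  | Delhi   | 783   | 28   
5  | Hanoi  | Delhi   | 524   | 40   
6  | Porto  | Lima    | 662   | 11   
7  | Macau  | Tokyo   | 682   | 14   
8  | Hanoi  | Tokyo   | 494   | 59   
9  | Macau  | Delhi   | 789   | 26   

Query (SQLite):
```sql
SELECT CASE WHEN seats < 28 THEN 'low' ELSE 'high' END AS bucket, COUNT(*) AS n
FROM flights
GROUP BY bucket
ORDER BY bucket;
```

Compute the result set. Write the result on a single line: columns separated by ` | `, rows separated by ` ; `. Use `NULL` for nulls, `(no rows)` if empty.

Bucket rows by seats < 28 → 'low' else 'high'; count each bucket.

high | 4 ; low | 5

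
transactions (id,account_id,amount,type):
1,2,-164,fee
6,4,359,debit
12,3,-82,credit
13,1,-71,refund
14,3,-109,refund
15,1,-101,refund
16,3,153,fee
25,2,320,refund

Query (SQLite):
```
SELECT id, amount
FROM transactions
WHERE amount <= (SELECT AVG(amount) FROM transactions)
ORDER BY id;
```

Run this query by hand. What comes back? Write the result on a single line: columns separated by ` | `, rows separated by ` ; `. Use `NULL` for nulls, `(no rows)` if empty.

Scalar subquery: AVG(amount) over all transactions rows = 38.125.
Keep rows where amount <= that value.

1 | -164 ; 12 | -82 ; 13 | -71 ; 14 | -109 ; 15 | -101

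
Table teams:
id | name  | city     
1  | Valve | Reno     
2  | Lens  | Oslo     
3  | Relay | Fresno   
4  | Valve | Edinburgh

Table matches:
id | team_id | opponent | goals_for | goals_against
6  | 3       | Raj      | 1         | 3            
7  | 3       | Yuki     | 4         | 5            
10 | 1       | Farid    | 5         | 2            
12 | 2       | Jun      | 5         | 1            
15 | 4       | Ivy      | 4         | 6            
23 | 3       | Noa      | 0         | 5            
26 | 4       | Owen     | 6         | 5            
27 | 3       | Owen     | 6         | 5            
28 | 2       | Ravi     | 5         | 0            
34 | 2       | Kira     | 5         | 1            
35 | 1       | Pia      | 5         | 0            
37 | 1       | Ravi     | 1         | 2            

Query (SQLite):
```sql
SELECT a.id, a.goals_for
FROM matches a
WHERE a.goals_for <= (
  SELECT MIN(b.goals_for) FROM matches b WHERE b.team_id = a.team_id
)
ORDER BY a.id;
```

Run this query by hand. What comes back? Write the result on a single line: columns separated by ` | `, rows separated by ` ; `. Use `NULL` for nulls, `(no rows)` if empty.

12 | 5 ; 15 | 4 ; 23 | 0 ; 28 | 5 ; 34 | 5 ; 37 | 1

For each matches row a, compute MIN(goals_for) over rows sharing a.team_id.
Keep row a if a.goals_for <= that per-group MIN.
  team_id=1: MIN(goals_for) = 1
  team_id=2: MIN(goals_for) = 5
  team_id=3: MIN(goals_for) = 0
  team_id=4: MIN(goals_for) = 4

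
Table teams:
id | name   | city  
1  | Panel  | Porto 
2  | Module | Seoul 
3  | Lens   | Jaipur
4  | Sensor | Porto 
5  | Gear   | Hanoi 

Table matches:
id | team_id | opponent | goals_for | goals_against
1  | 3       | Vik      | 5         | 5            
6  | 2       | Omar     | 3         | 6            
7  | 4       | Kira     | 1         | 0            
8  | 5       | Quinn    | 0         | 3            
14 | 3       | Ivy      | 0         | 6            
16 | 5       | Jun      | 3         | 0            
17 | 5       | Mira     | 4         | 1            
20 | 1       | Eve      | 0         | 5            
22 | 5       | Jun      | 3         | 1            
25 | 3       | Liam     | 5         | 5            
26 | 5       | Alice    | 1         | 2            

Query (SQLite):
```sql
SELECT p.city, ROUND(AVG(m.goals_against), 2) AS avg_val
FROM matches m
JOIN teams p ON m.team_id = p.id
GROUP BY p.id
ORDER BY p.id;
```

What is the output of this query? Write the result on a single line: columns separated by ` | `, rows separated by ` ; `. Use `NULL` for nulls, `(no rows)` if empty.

Porto | 5 ; Seoul | 6 ; Jaipur | 5.33 ; Porto | 0 ; Hanoi | 1.4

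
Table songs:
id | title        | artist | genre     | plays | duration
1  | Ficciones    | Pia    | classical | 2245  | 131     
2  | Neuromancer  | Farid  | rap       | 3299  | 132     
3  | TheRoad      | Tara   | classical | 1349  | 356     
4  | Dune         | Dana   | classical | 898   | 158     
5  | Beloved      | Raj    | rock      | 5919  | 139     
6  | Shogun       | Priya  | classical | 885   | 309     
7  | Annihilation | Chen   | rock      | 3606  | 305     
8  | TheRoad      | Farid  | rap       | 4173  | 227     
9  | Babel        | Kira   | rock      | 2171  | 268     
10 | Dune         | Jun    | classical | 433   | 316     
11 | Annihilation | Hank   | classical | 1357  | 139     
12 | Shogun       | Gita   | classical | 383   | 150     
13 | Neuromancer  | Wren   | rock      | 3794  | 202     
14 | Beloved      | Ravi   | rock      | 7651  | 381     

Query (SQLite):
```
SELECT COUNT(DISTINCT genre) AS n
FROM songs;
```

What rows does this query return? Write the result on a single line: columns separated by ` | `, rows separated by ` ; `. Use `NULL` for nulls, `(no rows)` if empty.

3

Count distinct non-NULL genre values.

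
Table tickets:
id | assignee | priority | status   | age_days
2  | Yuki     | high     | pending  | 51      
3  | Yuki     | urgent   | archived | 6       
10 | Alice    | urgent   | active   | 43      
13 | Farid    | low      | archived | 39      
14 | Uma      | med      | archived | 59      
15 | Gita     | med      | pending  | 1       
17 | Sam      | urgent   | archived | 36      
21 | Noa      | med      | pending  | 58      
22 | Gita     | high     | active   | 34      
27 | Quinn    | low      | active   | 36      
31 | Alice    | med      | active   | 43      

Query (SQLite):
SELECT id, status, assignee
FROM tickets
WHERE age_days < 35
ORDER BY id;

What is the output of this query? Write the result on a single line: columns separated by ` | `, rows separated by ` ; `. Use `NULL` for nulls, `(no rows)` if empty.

age_days < 35: ids {3, 15, 22}

3 | archived | Yuki ; 15 | pending | Gita ; 22 | active | Gita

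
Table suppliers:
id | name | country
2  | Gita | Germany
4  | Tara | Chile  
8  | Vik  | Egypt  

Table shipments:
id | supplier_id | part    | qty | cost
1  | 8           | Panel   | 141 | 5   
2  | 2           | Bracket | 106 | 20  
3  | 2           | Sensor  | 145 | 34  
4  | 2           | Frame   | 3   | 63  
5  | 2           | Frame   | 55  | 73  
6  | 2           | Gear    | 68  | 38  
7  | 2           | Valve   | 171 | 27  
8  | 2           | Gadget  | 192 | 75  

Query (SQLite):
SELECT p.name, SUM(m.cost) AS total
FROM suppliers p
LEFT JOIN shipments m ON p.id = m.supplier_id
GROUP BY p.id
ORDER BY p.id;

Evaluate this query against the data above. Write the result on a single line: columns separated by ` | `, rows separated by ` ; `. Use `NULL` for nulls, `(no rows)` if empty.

Gita | 330 ; Tara | NULL ; Vik | 5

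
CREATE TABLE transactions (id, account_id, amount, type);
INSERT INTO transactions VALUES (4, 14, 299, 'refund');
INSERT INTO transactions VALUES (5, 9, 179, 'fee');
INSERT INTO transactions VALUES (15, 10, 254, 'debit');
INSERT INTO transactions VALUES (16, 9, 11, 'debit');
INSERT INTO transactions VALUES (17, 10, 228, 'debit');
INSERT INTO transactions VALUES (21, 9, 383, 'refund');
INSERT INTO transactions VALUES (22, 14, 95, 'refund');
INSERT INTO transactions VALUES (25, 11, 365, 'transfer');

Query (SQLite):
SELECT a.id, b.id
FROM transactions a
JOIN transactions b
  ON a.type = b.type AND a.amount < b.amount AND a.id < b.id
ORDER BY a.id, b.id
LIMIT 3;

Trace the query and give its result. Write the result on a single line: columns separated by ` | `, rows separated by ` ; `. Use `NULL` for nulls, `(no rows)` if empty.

Pairs (a,b) with same type, a.amount < b.amount, a.id < b.id.
type groups: debit:{15,16,17} fee:{5} refund:{4,21,22} transfer:{25}
Ordered by (a.id, b.id); first 3.

4 | 21 ; 16 | 17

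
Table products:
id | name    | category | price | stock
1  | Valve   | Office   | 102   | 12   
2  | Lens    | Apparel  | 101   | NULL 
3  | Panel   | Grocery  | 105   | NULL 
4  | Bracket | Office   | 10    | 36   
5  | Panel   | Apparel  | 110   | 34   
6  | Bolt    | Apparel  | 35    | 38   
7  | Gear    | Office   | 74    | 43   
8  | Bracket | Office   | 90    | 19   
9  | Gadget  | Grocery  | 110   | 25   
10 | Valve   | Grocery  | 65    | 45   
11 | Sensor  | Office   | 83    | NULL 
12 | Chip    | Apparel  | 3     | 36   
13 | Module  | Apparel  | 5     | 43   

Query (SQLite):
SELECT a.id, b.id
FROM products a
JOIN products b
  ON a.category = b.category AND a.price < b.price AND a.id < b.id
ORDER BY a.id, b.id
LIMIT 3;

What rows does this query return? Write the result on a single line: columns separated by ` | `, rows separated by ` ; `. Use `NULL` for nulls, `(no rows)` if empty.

2 | 5 ; 3 | 9 ; 4 | 7

Pairs (a,b) with same category, a.price < b.price, a.id < b.id.
category groups: Apparel:{2,5,6,12,13} Grocery:{3,9,10} Office:{1,4,7,8,11}
Ordered by (a.id, b.id); first 3.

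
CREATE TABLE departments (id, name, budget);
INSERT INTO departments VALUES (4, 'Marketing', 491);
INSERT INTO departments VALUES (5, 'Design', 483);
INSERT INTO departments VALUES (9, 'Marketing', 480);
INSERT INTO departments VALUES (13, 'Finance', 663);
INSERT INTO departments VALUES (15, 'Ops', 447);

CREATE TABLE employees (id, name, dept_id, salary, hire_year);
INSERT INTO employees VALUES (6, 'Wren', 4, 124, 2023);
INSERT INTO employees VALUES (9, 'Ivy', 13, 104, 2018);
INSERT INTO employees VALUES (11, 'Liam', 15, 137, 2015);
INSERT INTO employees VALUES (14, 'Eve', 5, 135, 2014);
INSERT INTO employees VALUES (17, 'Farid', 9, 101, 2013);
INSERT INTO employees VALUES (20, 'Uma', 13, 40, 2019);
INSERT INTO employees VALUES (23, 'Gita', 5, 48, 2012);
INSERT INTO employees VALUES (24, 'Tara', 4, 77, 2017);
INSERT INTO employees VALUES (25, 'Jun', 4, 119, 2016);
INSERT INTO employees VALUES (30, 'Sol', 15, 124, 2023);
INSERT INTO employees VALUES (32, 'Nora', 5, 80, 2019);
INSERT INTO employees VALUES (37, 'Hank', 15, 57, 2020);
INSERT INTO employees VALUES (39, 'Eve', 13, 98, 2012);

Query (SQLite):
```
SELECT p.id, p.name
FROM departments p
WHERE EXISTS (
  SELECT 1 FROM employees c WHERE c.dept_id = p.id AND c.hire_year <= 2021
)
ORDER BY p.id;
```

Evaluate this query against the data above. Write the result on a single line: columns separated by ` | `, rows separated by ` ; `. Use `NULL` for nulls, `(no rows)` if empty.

For each departments row, check whether any employees with matching dept_id has hire_year <= 2021.
Keep rows where that is true.

4 | Marketing ; 5 | Design ; 9 | Marketing ; 13 | Finance ; 15 | Ops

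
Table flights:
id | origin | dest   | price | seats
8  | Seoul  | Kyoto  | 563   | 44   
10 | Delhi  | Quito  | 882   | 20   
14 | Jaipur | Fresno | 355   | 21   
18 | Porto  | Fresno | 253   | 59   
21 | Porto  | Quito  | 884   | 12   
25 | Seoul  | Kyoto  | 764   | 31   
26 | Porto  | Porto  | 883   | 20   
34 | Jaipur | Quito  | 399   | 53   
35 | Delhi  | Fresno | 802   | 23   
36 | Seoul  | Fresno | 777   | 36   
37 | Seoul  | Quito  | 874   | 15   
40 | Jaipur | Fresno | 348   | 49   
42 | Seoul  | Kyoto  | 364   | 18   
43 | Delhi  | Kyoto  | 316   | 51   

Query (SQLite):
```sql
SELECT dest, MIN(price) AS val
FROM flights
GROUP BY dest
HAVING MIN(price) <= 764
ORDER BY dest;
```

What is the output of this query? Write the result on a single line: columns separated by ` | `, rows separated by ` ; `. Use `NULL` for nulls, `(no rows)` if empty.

Partition flights by dest; compute MIN(price) within each group.
HAVING: keep groups where MIN(price) <= 764.
  Fresno: ids {14, 18, 35, 36, 40} → MIN(price)=253
  Kyoto: ids {8, 25, 42, 43} → MIN(price)=316
  Porto: ids {26} → MIN(price)=883
  Quito: ids {10, 21, 34, 37} → MIN(price)=399

Fresno | 253 ; Kyoto | 316 ; Quito | 399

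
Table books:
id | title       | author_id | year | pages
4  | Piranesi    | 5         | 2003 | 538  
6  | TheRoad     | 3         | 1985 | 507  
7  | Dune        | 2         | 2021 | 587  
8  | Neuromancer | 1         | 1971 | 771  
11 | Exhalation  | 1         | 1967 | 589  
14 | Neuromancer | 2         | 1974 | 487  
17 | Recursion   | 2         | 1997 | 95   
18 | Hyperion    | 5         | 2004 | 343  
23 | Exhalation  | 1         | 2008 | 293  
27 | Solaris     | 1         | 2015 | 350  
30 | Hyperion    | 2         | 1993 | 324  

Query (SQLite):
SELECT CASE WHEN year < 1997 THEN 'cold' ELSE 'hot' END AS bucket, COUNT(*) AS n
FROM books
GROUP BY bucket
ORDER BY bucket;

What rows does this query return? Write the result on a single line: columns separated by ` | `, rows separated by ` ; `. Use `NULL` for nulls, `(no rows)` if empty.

Bucket rows by year < 1997 → 'cold' else 'hot'; count each bucket.

cold | 5 ; hot | 6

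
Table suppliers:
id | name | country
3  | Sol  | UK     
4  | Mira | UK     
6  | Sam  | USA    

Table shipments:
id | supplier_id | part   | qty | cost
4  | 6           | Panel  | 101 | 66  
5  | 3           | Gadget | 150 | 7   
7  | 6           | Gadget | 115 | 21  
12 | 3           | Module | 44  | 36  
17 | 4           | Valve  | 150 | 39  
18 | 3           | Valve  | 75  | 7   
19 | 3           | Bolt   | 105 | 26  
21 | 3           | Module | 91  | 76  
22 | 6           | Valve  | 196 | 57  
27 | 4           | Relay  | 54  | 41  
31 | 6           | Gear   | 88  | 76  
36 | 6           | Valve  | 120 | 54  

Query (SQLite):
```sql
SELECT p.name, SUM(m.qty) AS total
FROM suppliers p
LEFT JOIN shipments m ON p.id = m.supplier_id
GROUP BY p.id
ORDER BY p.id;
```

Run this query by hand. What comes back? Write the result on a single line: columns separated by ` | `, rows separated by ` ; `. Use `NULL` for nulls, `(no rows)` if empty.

LEFT JOIN keeps every suppliers row; unmatched ones get NULL for shipments columns.
Group by suppliers.id and compute SUM(m.qty). SUM over an all-NULL group is NULL.
  3: ids {5, 12, 18, 19, 21} → SUM(m.qty)=465
  4: ids {17, 27} → SUM(m.qty)=204
  6: ids {4, 7, 22, 31, 36} → SUM(m.qty)=620

Sol | 465 ; Mira | 204 ; Sam | 620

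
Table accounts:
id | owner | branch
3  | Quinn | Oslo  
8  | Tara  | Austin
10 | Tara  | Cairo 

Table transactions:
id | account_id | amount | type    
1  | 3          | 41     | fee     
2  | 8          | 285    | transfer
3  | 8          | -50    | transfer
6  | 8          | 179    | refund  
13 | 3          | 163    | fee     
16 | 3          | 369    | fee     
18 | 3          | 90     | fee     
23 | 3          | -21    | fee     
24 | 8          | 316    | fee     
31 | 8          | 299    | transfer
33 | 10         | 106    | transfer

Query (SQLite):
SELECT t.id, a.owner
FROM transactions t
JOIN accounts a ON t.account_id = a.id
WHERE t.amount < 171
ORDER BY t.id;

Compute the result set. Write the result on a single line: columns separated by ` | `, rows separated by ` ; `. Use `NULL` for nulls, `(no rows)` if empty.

Each transactions row matches the accounts row where account_id = accounts.id.
Then keep rows with t.amount < 171.

1 | Quinn ; 3 | Tara ; 13 | Quinn ; 18 | Quinn ; 23 | Quinn ; 33 | Tara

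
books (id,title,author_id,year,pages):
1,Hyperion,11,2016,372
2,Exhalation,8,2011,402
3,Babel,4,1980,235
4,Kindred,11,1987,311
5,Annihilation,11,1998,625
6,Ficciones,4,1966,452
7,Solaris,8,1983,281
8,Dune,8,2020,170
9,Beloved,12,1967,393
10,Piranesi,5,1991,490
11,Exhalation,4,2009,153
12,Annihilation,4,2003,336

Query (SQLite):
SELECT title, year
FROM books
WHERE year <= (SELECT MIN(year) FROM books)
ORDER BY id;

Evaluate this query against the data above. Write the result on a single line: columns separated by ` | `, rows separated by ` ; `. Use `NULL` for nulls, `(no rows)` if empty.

Ficciones | 1966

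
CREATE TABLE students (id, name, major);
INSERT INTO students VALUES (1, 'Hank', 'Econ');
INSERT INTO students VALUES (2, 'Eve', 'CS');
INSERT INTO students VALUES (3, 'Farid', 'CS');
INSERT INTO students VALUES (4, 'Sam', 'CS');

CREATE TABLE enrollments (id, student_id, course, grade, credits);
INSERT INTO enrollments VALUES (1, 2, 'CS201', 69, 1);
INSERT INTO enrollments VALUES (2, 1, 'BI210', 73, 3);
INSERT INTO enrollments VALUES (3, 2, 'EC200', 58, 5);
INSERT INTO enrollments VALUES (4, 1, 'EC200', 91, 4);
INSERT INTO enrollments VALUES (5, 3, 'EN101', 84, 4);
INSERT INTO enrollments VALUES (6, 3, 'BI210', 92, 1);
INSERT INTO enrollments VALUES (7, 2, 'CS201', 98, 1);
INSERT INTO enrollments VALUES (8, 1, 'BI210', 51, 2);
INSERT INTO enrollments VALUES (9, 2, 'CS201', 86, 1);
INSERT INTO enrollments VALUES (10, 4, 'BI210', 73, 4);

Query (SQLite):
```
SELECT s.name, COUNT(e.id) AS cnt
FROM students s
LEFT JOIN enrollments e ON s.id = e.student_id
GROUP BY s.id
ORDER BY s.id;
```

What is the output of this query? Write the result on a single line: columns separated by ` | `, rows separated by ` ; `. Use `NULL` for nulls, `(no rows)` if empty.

LEFT JOIN keeps every students row; unmatched ones get NULL for enrollments columns.
Group by students.id and compute COUNT(e.id). COUNT(col) of an all-NULL group is 0.
  1: ids {2, 4, 8} → COUNT(e.id)=3
  2: ids {1, 3, 7, 9} → COUNT(e.id)=4
  3: ids {5, 6} → COUNT(e.id)=2
  4: ids {10} → COUNT(e.id)=1

Hank | 3 ; Eve | 4 ; Farid | 2 ; Sam | 1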